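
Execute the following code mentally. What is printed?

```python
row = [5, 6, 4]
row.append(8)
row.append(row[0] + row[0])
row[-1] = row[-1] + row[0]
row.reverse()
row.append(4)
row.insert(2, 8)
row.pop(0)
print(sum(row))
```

35

append 8 → [5, 6, 4, 8]
append row[0]+row[0] = 5+5 = 10 → [5, 6, 4, 8, 10]
row[-1] = row[-1]+row[0] = 10+5 = 15 → [5, 6, 4, 8, 15]
reverse → [15, 8, 4, 6, 5]
append 4 → [15, 8, 4, 6, 5, 4]
insert 8 at 2 → [15, 8, 8, 4, 6, 5, 4]
pop(0) removes 15 → [8, 8, 4, 6, 5, 4]
sum = 35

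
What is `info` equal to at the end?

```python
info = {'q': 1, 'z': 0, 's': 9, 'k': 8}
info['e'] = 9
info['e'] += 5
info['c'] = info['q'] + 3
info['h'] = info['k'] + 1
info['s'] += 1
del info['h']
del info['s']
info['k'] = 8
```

{'q': 1, 'z': 0, 'k': 8, 'e': 14, 'c': 4}

info['e'] = 9 → {'q': 1, 'z': 0, 's': 9, 'k': 8, 'e': 9}
info['e'] = 9+5 = 14 → {'q': 1, 'z': 0, 's': 9, 'k': 8, 'e': 14}
info['c'] = info['q']+3 = 4 → {'q': 1, 'z': 0, 's': 9, 'k': 8, 'e': 14, 'c': 4}
info['h'] = info['k']+1 = 9 → {'q': 1, 'z': 0, 's': 9, 'k': 8, 'e': 14, 'c': 4, 'h': 9}
info['s'] = 9+1 = 10 → {'q': 1, 'z': 0, 's': 10, 'k': 8, 'e': 14, 'c': 4, 'h': 9}
del 'h' → {'q': 1, 'z': 0, 's': 10, 'k': 8, 'e': 14, 'c': 4}
del 's' → {'q': 1, 'z': 0, 'k': 8, 'e': 14, 'c': 4}
info['k'] = 8 → {'q': 1, 'z': 0, 'k': 8, 'e': 14, 'c': 4}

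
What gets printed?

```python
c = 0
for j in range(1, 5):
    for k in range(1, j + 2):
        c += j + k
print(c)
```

j=1,k=1: c = 0+2 = 2
j=1,k=2: c = 2+3 = 5
j=2,k=1: c = 5+3 = 8
j=2,k=2: c = 8+4 = 12
j=2,k=3: c = 12+5 = 17
j=3,k=1: c = 17+4 = 21
j=3,k=2: c = 21+5 = 26
j=3,k=3: c = 26+6 = 32
j=3,k=4: c = 32+7 = 39
j=4,k=1: c = 39+5 = 44
j=4,k=2: c = 44+6 = 50
j=4,k=3: c = 50+7 = 57
j=4,k=4: c = 57+8 = 65
j=4,k=5: c = 65+9 = 74

74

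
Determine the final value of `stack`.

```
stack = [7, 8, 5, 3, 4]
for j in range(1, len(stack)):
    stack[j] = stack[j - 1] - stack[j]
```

j=1: stack[1] = 7-8 = -1 → [7, -1, 5, 3, 4]
j=2: stack[2] = (-1)-5 = -6 → [7, -1, -6, 3, 4]
j=3: stack[3] = (-6)-3 = -9 → [7, -1, -6, -9, 4]
j=4: stack[4] = (-9)-4 = -13 → [7, -1, -6, -9, -13]

[7, -1, -6, -9, -13]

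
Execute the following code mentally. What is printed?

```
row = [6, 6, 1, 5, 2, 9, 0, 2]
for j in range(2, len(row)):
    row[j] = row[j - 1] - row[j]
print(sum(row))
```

-20

j=2: row[2] = 6-1 = 5 → [6, 6, 5, 5, 2, 9, 0, 2]
j=3: row[3] = 5-5 = 0 → [6, 6, 5, 0, 2, 9, 0, 2]
j=4: row[4] = 0-2 = -2 → [6, 6, 5, 0, -2, 9, 0, 2]
j=5: row[5] = (-2)-9 = -11 → [6, 6, 5, 0, -2, -11, 0, 2]
j=6: row[6] = (-11)-0 = -11 → [6, 6, 5, 0, -2, -11, -11, 2]
j=7: row[7] = (-11)-2 = -13 → [6, 6, 5, 0, -2, -11, -11, -13]
sum = -20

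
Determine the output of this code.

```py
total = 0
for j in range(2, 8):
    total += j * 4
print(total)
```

j=2: total = 0+2*4 = 8
j=3: total = 8+3*4 = 20
j=4: total = 20+4*4 = 36
j=5: total = 36+5*4 = 56
j=6: total = 56+6*4 = 80
j=7: total = 80+7*4 = 108

108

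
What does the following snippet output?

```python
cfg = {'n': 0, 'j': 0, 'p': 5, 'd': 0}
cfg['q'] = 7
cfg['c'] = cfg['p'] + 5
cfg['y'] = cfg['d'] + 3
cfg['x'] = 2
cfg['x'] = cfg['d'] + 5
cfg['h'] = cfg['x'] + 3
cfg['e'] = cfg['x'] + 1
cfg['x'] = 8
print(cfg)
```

cfg['q'] = 7 → {'n': 0, 'j': 0, 'p': 5, 'd': 0, 'q': 7}
cfg['c'] = cfg['p']+5 = 10 → {'n': 0, 'j': 0, 'p': 5, 'd': 0, 'q': 7, 'c': 10}
cfg['y'] = cfg['d']+3 = 3 → {'n': 0, 'j': 0, 'p': 5, 'd': 0, 'q': 7, 'c': 10, 'y': 3}
cfg['x'] = 2 → {'n': 0, 'j': 0, 'p': 5, 'd': 0, 'q': 7, 'c': 10, 'y': 3, 'x': 2}
cfg['x'] = cfg['d']+5 = 5 → {'n': 0, 'j': 0, 'p': 5, 'd': 0, 'q': 7, 'c': 10, 'y': 3, 'x': 5}
cfg['h'] = cfg['x']+3 = 8 → {'n': 0, 'j': 0, 'p': 5, 'd': 0, 'q': 7, 'c': 10, 'y': 3, 'x': 5, 'h': 8}
cfg['e'] = cfg['x']+1 = 6 → {'n': 0, 'j': 0, 'p': 5, 'd': 0, 'q': 7, 'c': 10, 'y': 3, 'x': 5, 'h': 8, 'e': 6}
cfg['x'] = 8 → {'n': 0, 'j': 0, 'p': 5, 'd': 0, 'q': 7, 'c': 10, 'y': 3, 'x': 8, 'h': 8, 'e': 6}

{'n': 0, 'j': 0, 'p': 5, 'd': 0, 'q': 7, 'c': 10, 'y': 3, 'x': 8, 'h': 8, 'e': 6}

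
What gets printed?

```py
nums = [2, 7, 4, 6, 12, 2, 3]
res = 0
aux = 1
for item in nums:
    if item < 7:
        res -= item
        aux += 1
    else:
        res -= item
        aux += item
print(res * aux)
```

-900

item=2: <7, res = 0-2 = -2; aux=2
item=7: not <7, res = (-2)-7 = -9; aux=9
item=4: <7, res = (-9)-4 = -13; aux=10
item=6: <7, res = (-13)-6 = -19; aux=11
item=12: not <7, res = (-19)-12 = -31; aux=23
item=2: <7, res = (-31)-2 = -33; aux=24
item=3: <7, res = (-33)-3 = -36; aux=25
res*aux = (-36)*25 = -900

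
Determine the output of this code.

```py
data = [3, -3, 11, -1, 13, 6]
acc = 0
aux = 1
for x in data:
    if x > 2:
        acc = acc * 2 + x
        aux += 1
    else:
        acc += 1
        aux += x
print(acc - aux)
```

x=3: >2, acc = 0*2+3 = 3; aux=2
x=-3: not >2, acc = 3+1 = 4; aux=-1
x=11: >2, acc = 4*2+11 = 19; aux=0
x=-1: not >2, acc = 19+1 = 20; aux=-1
x=13: >2, acc = 20*2+13 = 53; aux=0
x=6: >2, acc = 53*2+6 = 112; aux=1
acc-aux = 112-1 = 111

111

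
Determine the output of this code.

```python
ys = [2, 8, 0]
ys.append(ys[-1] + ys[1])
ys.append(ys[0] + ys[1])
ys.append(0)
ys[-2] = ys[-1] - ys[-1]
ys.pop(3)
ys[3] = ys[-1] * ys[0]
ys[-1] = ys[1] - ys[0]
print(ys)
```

[2, 8, 0, 0, 6]

append ys[-1]+ys[1] = 0+8 = 8 → [2, 8, 0, 8]
append ys[0]+ys[1] = 2+8 = 10 → [2, 8, 0, 8, 10]
append 0 → [2, 8, 0, 8, 10, 0]
ys[-2] = ys[-1]-ys[-1] = 0-0 = 0 → [2, 8, 0, 8, 0, 0]
pop(3) removes 8 → [2, 8, 0, 0, 0]
ys[3] = ys[-1]*ys[0] = 0*2 = 0 → [2, 8, 0, 0, 0]
ys[-1] = ys[1]-ys[0] = 8-2 = 6 → [2, 8, 0, 0, 6]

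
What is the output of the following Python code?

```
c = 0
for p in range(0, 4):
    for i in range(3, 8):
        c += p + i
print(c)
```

130

p=0,i=3: c = 0+3 = 3
p=0,i=4: c = 3+4 = 7
p=0,i=5: c = 7+5 = 12
p=0,i=6: c = 12+6 = 18
p=0,i=7: c = 18+7 = 25
p=1,i=3: c = 25+4 = 29
p=1,i=4: c = 29+5 = 34
p=1,i=5: c = 34+6 = 40
p=1,i=6: c = 40+7 = 47
p=1,i=7: c = 47+8 = 55
p=2,i=3: c = 55+5 = 60
p=2,i=4: c = 60+6 = 66
p=2,i=5: c = 66+7 = 73
p=2,i=6: c = 73+8 = 81
p=2,i=7: c = 81+9 = 90
p=3,i=3: c = 90+6 = 96
p=3,i=4: c = 96+7 = 103
p=3,i=5: c = 103+8 = 111
p=3,i=6: c = 111+9 = 120
p=3,i=7: c = 120+10 = 130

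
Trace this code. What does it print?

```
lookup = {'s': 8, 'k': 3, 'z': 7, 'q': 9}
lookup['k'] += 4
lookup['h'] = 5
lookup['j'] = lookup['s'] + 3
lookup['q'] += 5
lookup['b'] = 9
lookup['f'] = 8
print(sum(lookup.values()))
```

lookup['k'] = 3+4 = 7 → {'s': 8, 'k': 7, 'z': 7, 'q': 9}
lookup['h'] = 5 → {'s': 8, 'k': 7, 'z': 7, 'q': 9, 'h': 5}
lookup['j'] = lookup['s']+3 = 11 → {'s': 8, 'k': 7, 'z': 7, 'q': 9, 'h': 5, 'j': 11}
lookup['q'] = 9+5 = 14 → {'s': 8, 'k': 7, 'z': 7, 'q': 14, 'h': 5, 'j': 11}
lookup['b'] = 9 → {'s': 8, 'k': 7, 'z': 7, 'q': 14, 'h': 5, 'j': 11, 'b': 9}
lookup['f'] = 8 → {'s': 8, 'k': 7, 'z': 7, 'q': 14, 'h': 5, 'j': 11, 'b': 9, 'f': 8}
sum of values = 69

69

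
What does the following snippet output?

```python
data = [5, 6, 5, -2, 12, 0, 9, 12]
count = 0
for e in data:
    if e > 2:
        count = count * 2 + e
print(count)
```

374

e=5: >2, count = 0*2+5 = 5
e=6: >2, count = 5*2+6 = 16
e=5: >2, count = 16*2+5 = 37
e=-2: not >2
e=12: >2, count = 37*2+12 = 86
e=0: not >2
e=9: >2, count = 86*2+9 = 181
e=12: >2, count = 181*2+12 = 374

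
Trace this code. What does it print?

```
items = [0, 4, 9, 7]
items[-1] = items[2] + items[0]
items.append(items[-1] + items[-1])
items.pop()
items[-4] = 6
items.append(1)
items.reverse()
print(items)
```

items[-1] = items[2]+items[0] = 9+0 = 9 → [0, 4, 9, 9]
append items[-1]+items[-1] = 9+9 = 18 → [0, 4, 9, 9, 18]
pop() removes 18 → [0, 4, 9, 9]
items[-4] = 6 → [6, 4, 9, 9]
append 1 → [6, 4, 9, 9, 1]
reverse → [1, 9, 9, 4, 6]

[1, 9, 9, 4, 6]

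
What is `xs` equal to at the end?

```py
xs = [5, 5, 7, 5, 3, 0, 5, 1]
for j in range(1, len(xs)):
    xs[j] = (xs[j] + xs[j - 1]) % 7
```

j=1: xs[1] = (5+5)%7 = 3 → [5, 3, 7, 5, 3, 0, 5, 1]
j=2: xs[2] = (7+3)%7 = 3 → [5, 3, 3, 5, 3, 0, 5, 1]
j=3: xs[3] = (5+3)%7 = 1 → [5, 3, 3, 1, 3, 0, 5, 1]
j=4: xs[4] = (3+1)%7 = 4 → [5, 3, 3, 1, 4, 0, 5, 1]
j=5: xs[5] = (0+4)%7 = 4 → [5, 3, 3, 1, 4, 4, 5, 1]
j=6: xs[6] = (5+4)%7 = 2 → [5, 3, 3, 1, 4, 4, 2, 1]
j=7: xs[7] = (1+2)%7 = 3 → [5, 3, 3, 1, 4, 4, 2, 3]

[5, 3, 3, 1, 4, 4, 2, 3]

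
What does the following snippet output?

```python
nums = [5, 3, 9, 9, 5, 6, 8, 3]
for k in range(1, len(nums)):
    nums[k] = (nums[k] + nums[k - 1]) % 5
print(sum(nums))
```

17

k=1: nums[1] = (3+5)%5 = 3 → [5, 3, 9, 9, 5, 6, 8, 3]
k=2: nums[2] = (9+3)%5 = 2 → [5, 3, 2, 9, 5, 6, 8, 3]
k=3: nums[3] = (9+2)%5 = 1 → [5, 3, 2, 1, 5, 6, 8, 3]
k=4: nums[4] = (5+1)%5 = 1 → [5, 3, 2, 1, 1, 6, 8, 3]
k=5: nums[5] = (6+1)%5 = 2 → [5, 3, 2, 1, 1, 2, 8, 3]
k=6: nums[6] = (8+2)%5 = 0 → [5, 3, 2, 1, 1, 2, 0, 3]
k=7: nums[7] = (3+0)%5 = 3 → [5, 3, 2, 1, 1, 2, 0, 3]
sum = 17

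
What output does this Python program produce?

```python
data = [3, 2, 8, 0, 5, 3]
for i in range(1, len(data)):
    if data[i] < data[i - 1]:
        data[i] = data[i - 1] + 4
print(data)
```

i=1: 2<3, data[1] = 3+4 = 7 → [3, 7, 8, 0, 5, 3]
i=2: 8>=7, unchanged → [3, 7, 8, 0, 5, 3]
i=3: 0<8, data[3] = 8+4 = 12 → [3, 7, 8, 12, 5, 3]
i=4: 5<12, data[4] = 12+4 = 16 → [3, 7, 8, 12, 16, 3]
i=5: 3<16, data[5] = 16+4 = 20 → [3, 7, 8, 12, 16, 20]

[3, 7, 8, 12, 16, 20]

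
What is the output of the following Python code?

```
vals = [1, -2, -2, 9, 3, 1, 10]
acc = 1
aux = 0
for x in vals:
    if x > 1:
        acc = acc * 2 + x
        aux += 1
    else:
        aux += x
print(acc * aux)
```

x=1: not >1; aux=1
x=-2: not >1; aux=-1
x=-2: not >1; aux=-3
x=9: >1, acc = 1*2+9 = 11; aux=-2
x=3: >1, acc = 11*2+3 = 25; aux=-1
x=1: not >1; aux=0
x=10: >1, acc = 25*2+10 = 60; aux=1
acc*aux = 60*1 = 60

60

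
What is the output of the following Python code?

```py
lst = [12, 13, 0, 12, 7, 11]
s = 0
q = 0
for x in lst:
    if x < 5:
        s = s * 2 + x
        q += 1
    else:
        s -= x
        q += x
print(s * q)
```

-4480

x=12: not <5, s = 0-12 = -12; q=12
x=13: not <5, s = (-12)-13 = -25; q=25
x=0: <5, s = (-25)*2+0 = -50; q=26
x=12: not <5, s = (-50)-12 = -62; q=38
x=7: not <5, s = (-62)-7 = -69; q=45
x=11: not <5, s = (-69)-11 = -80; q=56
s*q = (-80)*56 = -4480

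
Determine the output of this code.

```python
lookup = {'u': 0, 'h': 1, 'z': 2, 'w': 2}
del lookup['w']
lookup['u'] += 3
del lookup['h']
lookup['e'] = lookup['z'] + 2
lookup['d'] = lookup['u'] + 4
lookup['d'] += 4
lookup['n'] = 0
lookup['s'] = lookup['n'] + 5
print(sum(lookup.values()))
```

25

del 'w' → {'u': 0, 'h': 1, 'z': 2}
lookup['u'] = 0+3 = 3 → {'u': 3, 'h': 1, 'z': 2}
del 'h' → {'u': 3, 'z': 2}
lookup['e'] = lookup['z']+2 = 4 → {'u': 3, 'z': 2, 'e': 4}
lookup['d'] = lookup['u']+4 = 7 → {'u': 3, 'z': 2, 'e': 4, 'd': 7}
lookup['d'] = 7+4 = 11 → {'u': 3, 'z': 2, 'e': 4, 'd': 11}
lookup['n'] = 0 → {'u': 3, 'z': 2, 'e': 4, 'd': 11, 'n': 0}
lookup['s'] = lookup['n']+5 = 5 → {'u': 3, 'z': 2, 'e': 4, 'd': 11, 'n': 0, 's': 5}
sum of values = 25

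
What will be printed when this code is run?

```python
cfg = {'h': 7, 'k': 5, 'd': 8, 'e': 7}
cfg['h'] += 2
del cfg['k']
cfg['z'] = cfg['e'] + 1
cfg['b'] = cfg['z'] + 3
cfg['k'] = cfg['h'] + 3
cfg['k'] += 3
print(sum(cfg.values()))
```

58

cfg['h'] = 7+2 = 9 → {'h': 9, 'k': 5, 'd': 8, 'e': 7}
del 'k' → {'h': 9, 'd': 8, 'e': 7}
cfg['z'] = cfg['e']+1 = 8 → {'h': 9, 'd': 8, 'e': 7, 'z': 8}
cfg['b'] = cfg['z']+3 = 11 → {'h': 9, 'd': 8, 'e': 7, 'z': 8, 'b': 11}
cfg['k'] = cfg['h']+3 = 12 → {'h': 9, 'd': 8, 'e': 7, 'z': 8, 'b': 11, 'k': 12}
cfg['k'] = 12+3 = 15 → {'h': 9, 'd': 8, 'e': 7, 'z': 8, 'b': 11, 'k': 15}
sum of values = 58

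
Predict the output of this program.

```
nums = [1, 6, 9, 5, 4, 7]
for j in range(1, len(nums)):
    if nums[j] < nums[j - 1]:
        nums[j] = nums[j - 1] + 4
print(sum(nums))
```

67

j=1: 6>=1, unchanged → [1, 6, 9, 5, 4, 7]
j=2: 9>=6, unchanged → [1, 6, 9, 5, 4, 7]
j=3: 5<9, nums[3] = 9+4 = 13 → [1, 6, 9, 13, 4, 7]
j=4: 4<13, nums[4] = 13+4 = 17 → [1, 6, 9, 13, 17, 7]
j=5: 7<17, nums[5] = 17+4 = 21 → [1, 6, 9, 13, 17, 21]
sum = 67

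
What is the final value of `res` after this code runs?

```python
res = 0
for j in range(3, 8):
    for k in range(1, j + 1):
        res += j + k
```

j=3,k=1: res = 0+4 = 4
j=3,k=2: res = 4+5 = 9
j=3,k=3: res = 9+6 = 15
j=4,k=1: res = 15+5 = 20
j=4,k=2: res = 20+6 = 26
j=4,k=3: res = 26+7 = 33
j=4,k=4: res = 33+8 = 41
j=5,k=1: res = 41+6 = 47
j=5,k=2: res = 47+7 = 54
j=5,k=3: res = 54+8 = 62
j=5,k=4: res = 62+9 = 71
j=5,k=5: res = 71+10 = 81
j=6,k=1: res = 81+7 = 88
j=6,k=2: res = 88+8 = 96
j=6,k=3: res = 96+9 = 105
j=6,k=4: res = 105+10 = 115
j=6,k=5: res = 115+11 = 126
j=6,k=6: res = 126+12 = 138
j=7,k=1: res = 138+8 = 146
j=7,k=2: res = 146+9 = 155
j=7,k=3: res = 155+10 = 165
j=7,k=4: res = 165+11 = 176
j=7,k=5: res = 176+12 = 188
j=7,k=6: res = 188+13 = 201
j=7,k=7: res = 201+14 = 215

215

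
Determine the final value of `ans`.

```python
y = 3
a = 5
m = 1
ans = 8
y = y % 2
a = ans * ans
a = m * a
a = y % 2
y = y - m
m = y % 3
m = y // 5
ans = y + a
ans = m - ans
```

y = 3%2 = 1
a = 8*8 = 64
a = 1*64 = 64
a = 1%2 = 1
y = 1-1 = 0
m = 0%3 = 0
m = 0//5 = 0
ans = 0+1 = 1
ans = 0-1 = -1

-1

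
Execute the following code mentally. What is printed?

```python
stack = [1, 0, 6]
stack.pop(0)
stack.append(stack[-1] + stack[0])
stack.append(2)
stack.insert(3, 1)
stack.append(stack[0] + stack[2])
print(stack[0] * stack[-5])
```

pop(0) removes 1 → [0, 6]
append stack[-1]+stack[0] = 6+0 = 6 → [0, 6, 6]
append 2 → [0, 6, 6, 2]
insert 1 at 3 → [0, 6, 6, 1, 2]
append stack[0]+stack[2] = 0+6 = 6 → [0, 6, 6, 1, 2, 6]
stack[0]*stack[-5] = 0*6 = 0

0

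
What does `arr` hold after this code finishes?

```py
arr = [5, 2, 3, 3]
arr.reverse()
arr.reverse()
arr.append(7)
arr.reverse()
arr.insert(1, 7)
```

reverse → [3, 3, 2, 5]
reverse → [5, 2, 3, 3]
append 7 → [5, 2, 3, 3, 7]
reverse → [7, 3, 3, 2, 5]
insert 7 at 1 → [7, 7, 3, 3, 2, 5]

[7, 7, 3, 3, 2, 5]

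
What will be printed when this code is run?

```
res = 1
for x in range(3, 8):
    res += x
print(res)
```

26

x=3: res = 1+3 = 4
x=4: res = 4+4 = 8
x=5: res = 8+5 = 13
x=6: res = 13+6 = 19
x=7: res = 19+7 = 26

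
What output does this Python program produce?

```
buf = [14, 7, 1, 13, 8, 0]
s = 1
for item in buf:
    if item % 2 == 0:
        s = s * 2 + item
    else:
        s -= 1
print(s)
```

68

item=14: even, s = 1*2+14 = 16
item=7: not even, s = 16-1 = 15
item=1: not even, s = 15-1 = 14
item=13: not even, s = 14-1 = 13
item=8: even, s = 13*2+8 = 34
item=0: even, s = 34*2+0 = 68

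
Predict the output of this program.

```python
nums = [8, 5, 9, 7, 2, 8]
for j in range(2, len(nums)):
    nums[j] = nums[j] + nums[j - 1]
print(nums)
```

[8, 5, 14, 21, 23, 31]

j=2: nums[2] = 9+5 = 14 → [8, 5, 14, 7, 2, 8]
j=3: nums[3] = 7+14 = 21 → [8, 5, 14, 21, 2, 8]
j=4: nums[4] = 2+21 = 23 → [8, 5, 14, 21, 23, 8]
j=5: nums[5] = 8+23 = 31 → [8, 5, 14, 21, 23, 31]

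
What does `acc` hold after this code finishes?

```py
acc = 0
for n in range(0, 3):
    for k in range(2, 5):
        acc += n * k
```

n=0,k=2: acc = 0+0 = 0
n=0,k=3: acc = 0+0 = 0
n=0,k=4: acc = 0+0 = 0
n=1,k=2: acc = 0+2 = 2
n=1,k=3: acc = 2+3 = 5
n=1,k=4: acc = 5+4 = 9
n=2,k=2: acc = 9+4 = 13
n=2,k=3: acc = 13+6 = 19
n=2,k=4: acc = 19+8 = 27

27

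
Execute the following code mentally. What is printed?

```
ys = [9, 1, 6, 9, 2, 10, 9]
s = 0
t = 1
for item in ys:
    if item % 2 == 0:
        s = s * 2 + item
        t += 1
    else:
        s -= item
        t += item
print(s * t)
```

-2784

item=9: not even, s = 0-9 = -9; t=10
item=1: not even, s = (-9)-1 = -10; t=11
item=6: even, s = (-10)*2+6 = -14; t=12
item=9: not even, s = (-14)-9 = -23; t=21
item=2: even, s = (-23)*2+2 = -44; t=22
item=10: even, s = (-44)*2+10 = -78; t=23
item=9: not even, s = (-78)-9 = -87; t=32
s*t = (-87)*32 = -2784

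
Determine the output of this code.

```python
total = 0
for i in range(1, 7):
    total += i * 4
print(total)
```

i=1: total = 0+1*4 = 4
i=2: total = 4+2*4 = 12
i=3: total = 12+3*4 = 24
i=4: total = 24+4*4 = 40
i=5: total = 40+5*4 = 60
i=6: total = 60+6*4 = 84

84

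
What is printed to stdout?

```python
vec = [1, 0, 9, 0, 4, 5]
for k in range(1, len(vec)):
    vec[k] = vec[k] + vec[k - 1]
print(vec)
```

k=1: vec[1] = 0+1 = 1 → [1, 1, 9, 0, 4, 5]
k=2: vec[2] = 9+1 = 10 → [1, 1, 10, 0, 4, 5]
k=3: vec[3] = 0+10 = 10 → [1, 1, 10, 10, 4, 5]
k=4: vec[4] = 4+10 = 14 → [1, 1, 10, 10, 14, 5]
k=5: vec[5] = 5+14 = 19 → [1, 1, 10, 10, 14, 19]

[1, 1, 10, 10, 14, 19]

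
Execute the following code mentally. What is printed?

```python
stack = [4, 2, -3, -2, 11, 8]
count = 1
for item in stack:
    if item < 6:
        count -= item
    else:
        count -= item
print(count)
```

item=4: <6, count = 1-4 = -3
item=2: <6, count = (-3)-2 = -5
item=-3: <6, count = (-5)-(-3) = -2
item=-2: <6, count = (-2)-(-2) = 0
item=11: not <6, count = 0-11 = -11
item=8: not <6, count = (-11)-8 = -19

-19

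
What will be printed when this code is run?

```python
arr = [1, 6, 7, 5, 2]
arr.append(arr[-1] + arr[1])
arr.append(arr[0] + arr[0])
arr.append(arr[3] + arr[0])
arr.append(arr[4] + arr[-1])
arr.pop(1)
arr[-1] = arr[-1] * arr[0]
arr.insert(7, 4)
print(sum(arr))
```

append arr[-1]+arr[1] = 2+6 = 8 → [1, 6, 7, 5, 2, 8]
append arr[0]+arr[0] = 1+1 = 2 → [1, 6, 7, 5, 2, 8, 2]
append arr[3]+arr[0] = 5+1 = 6 → [1, 6, 7, 5, 2, 8, 2, 6]
append arr[4]+arr[-1] = 2+6 = 8 → [1, 6, 7, 5, 2, 8, 2, 6, 8]
pop(1) removes 6 → [1, 7, 5, 2, 8, 2, 6, 8]
arr[-1] = arr[-1]*arr[0] = 8*1 = 8 → [1, 7, 5, 2, 8, 2, 6, 8]
insert 4 at 7 → [1, 7, 5, 2, 8, 2, 6, 4, 8]
sum = 43

43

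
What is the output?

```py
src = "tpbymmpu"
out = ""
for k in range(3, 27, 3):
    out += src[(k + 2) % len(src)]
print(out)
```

k=3: add src[5]='m' → 'm'
k=6: add src[0]='t' → 'mt'
k=9: add src[3]='y' → 'mty'
k=12: add src[6]='p' → 'mtyp'
k=15: add src[1]='p' → 'mtypp'
k=18: add src[4]='m' → 'mtyppm'
k=21: add src[7]='u' → 'mtyppmu'
k=24: add src[2]='b' → 'mtyppmub'

mtyppmub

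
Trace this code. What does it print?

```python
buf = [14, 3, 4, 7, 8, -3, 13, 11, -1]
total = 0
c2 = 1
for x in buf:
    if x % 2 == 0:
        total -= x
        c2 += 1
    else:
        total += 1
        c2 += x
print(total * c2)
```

-680

x=14: even, total = 0-14 = -14; c2=2
x=3: not even, total = (-14)+1 = -13; c2=5
x=4: even, total = (-13)-4 = -17; c2=6
x=7: not even, total = (-17)+1 = -16; c2=13
x=8: even, total = (-16)-8 = -24; c2=14
x=-3: not even, total = (-24)+1 = -23; c2=11
x=13: not even, total = (-23)+1 = -22; c2=24
x=11: not even, total = (-22)+1 = -21; c2=35
x=-1: not even, total = (-21)+1 = -20; c2=34
total*c2 = (-20)*34 = -680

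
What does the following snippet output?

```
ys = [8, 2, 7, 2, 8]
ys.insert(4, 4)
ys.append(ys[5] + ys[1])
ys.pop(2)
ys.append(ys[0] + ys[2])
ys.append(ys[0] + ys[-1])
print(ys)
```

insert 4 at 4 → [8, 2, 7, 2, 4, 8]
append ys[5]+ys[1] = 8+2 = 10 → [8, 2, 7, 2, 4, 8, 10]
pop(2) removes 7 → [8, 2, 2, 4, 8, 10]
append ys[0]+ys[2] = 8+2 = 10 → [8, 2, 2, 4, 8, 10, 10]
append ys[0]+ys[-1] = 8+10 = 18 → [8, 2, 2, 4, 8, 10, 10, 18]

[8, 2, 2, 4, 8, 10, 10, 18]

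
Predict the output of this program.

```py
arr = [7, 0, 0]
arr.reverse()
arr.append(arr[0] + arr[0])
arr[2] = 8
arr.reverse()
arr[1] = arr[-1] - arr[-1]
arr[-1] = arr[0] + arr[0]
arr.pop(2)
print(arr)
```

reverse → [0, 0, 7]
append arr[0]+arr[0] = 0+0 = 0 → [0, 0, 7, 0]
arr[2] = 8 → [0, 0, 8, 0]
reverse → [0, 8, 0, 0]
arr[1] = arr[-1]-arr[-1] = 0-0 = 0 → [0, 0, 0, 0]
arr[-1] = arr[0]+arr[0] = 0+0 = 0 → [0, 0, 0, 0]
pop(2) removes 0 → [0, 0, 0]

[0, 0, 0]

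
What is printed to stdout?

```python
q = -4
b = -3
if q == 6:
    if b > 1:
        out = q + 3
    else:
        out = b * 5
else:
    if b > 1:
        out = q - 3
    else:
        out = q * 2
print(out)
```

-8

q=-4, b=-3
q == 6 is False; b > 1 is False
→ out = q * 2 = -8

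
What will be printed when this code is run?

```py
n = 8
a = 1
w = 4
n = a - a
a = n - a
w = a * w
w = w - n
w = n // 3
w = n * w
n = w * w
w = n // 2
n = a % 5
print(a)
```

-1

n = 1-1 = 0
a = 0-1 = -1
w = (-1)*4 = -4
w = (-4)-0 = -4
w = 0//3 = 0
w = 0*0 = 0
n = 0*0 = 0
w = 0//2 = 0
n = (-1)%5 = 4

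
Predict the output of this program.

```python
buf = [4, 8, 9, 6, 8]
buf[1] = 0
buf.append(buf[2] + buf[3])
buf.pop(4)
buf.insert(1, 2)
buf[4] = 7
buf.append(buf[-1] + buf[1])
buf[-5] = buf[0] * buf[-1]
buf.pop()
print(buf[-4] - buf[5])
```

buf[1] = 0 → [4, 0, 9, 6, 8]
append buf[2]+buf[3] = 9+6 = 15 → [4, 0, 9, 6, 8, 15]
pop(4) removes 8 → [4, 0, 9, 6, 15]
insert 2 at 1 → [4, 2, 0, 9, 6, 15]
buf[4] = 7 → [4, 2, 0, 9, 7, 15]
append buf[-1]+buf[1] = 15+2 = 17 → [4, 2, 0, 9, 7, 15, 17]
buf[-5] = buf[0]*buf[-1] = 4*17 = 68 → [4, 2, 68, 9, 7, 15, 17]
pop() removes 17 → [4, 2, 68, 9, 7, 15]
buf[-4]-buf[5] = 68-15 = 53

53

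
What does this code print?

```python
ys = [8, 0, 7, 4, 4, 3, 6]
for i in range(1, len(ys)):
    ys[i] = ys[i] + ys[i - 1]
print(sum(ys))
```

i=1: ys[1] = 0+8 = 8 → [8, 8, 7, 4, 4, 3, 6]
i=2: ys[2] = 7+8 = 15 → [8, 8, 15, 4, 4, 3, 6]
i=3: ys[3] = 4+15 = 19 → [8, 8, 15, 19, 4, 3, 6]
i=4: ys[4] = 4+19 = 23 → [8, 8, 15, 19, 23, 3, 6]
i=5: ys[5] = 3+23 = 26 → [8, 8, 15, 19, 23, 26, 6]
i=6: ys[6] = 6+26 = 32 → [8, 8, 15, 19, 23, 26, 32]
sum = 131

131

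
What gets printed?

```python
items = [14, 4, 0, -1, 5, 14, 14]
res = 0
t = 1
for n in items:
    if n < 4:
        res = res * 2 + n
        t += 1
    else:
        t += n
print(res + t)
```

n=14: not <4; t=15
n=4: not <4; t=19
n=0: <4, res = 0*2+0 = 0; t=20
n=-1: <4, res = 0*2+(-1) = -1; t=21
n=5: not <4; t=26
n=14: not <4; t=40
n=14: not <4; t=54
res+t = (-1)+54 = 53

53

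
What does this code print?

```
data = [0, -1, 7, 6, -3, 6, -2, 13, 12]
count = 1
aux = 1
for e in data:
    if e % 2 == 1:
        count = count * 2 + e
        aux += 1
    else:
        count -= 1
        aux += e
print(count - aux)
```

e=0: not odd, count = 1-1 = 0; aux=1
e=-1: odd, count = 0*2+(-1) = -1; aux=2
e=7: odd, count = (-1)*2+7 = 5; aux=3
e=6: not odd, count = 5-1 = 4; aux=9
e=-3: odd, count = 4*2+(-3) = 5; aux=10
e=6: not odd, count = 5-1 = 4; aux=16
e=-2: not odd, count = 4-1 = 3; aux=14
e=13: odd, count = 3*2+13 = 19; aux=15
e=12: not odd, count = 19-1 = 18; aux=27
count-aux = 18-27 = -9

-9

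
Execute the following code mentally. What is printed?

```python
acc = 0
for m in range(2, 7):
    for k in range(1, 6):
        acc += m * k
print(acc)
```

300

m=2,k=1: acc = 0+2 = 2
m=2,k=2: acc = 2+4 = 6
m=2,k=3: acc = 6+6 = 12
m=2,k=4: acc = 12+8 = 20
m=2,k=5: acc = 20+10 = 30
m=3,k=1: acc = 30+3 = 33
m=3,k=2: acc = 33+6 = 39
m=3,k=3: acc = 39+9 = 48
m=3,k=4: acc = 48+12 = 60
m=3,k=5: acc = 60+15 = 75
m=4,k=1: acc = 75+4 = 79
m=4,k=2: acc = 79+8 = 87
m=4,k=3: acc = 87+12 = 99
m=4,k=4: acc = 99+16 = 115
m=4,k=5: acc = 115+20 = 135
m=5,k=1: acc = 135+5 = 140
m=5,k=2: acc = 140+10 = 150
m=5,k=3: acc = 150+15 = 165
m=5,k=4: acc = 165+20 = 185
m=5,k=5: acc = 185+25 = 210
m=6,k=1: acc = 210+6 = 216
m=6,k=2: acc = 216+12 = 228
m=6,k=3: acc = 228+18 = 246
m=6,k=4: acc = 246+24 = 270
m=6,k=5: acc = 270+30 = 300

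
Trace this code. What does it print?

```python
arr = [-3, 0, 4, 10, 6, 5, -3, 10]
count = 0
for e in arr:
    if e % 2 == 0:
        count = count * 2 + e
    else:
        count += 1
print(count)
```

e=-3: not even, count = 0+1 = 1
e=0: even, count = 1*2+0 = 2
e=4: even, count = 2*2+4 = 8
e=10: even, count = 8*2+10 = 26
e=6: even, count = 26*2+6 = 58
e=5: not even, count = 58+1 = 59
e=-3: not even, count = 59+1 = 60
e=10: even, count = 60*2+10 = 130

130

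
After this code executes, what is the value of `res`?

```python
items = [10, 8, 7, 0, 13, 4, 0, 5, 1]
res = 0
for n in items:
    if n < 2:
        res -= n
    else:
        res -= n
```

n=10: not <2, res = 0-10 = -10
n=8: not <2, res = (-10)-8 = -18
n=7: not <2, res = (-18)-7 = -25
n=0: <2, res = (-25)-0 = -25
n=13: not <2, res = (-25)-13 = -38
n=4: not <2, res = (-38)-4 = -42
n=0: <2, res = (-42)-0 = -42
n=5: not <2, res = (-42)-5 = -47
n=1: <2, res = (-47)-1 = -48

-48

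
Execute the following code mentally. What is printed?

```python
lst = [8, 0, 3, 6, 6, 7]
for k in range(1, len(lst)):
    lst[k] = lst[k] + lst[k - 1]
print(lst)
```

k=1: lst[1] = 0+8 = 8 → [8, 8, 3, 6, 6, 7]
k=2: lst[2] = 3+8 = 11 → [8, 8, 11, 6, 6, 7]
k=3: lst[3] = 6+11 = 17 → [8, 8, 11, 17, 6, 7]
k=4: lst[4] = 6+17 = 23 → [8, 8, 11, 17, 23, 7]
k=5: lst[5] = 7+23 = 30 → [8, 8, 11, 17, 23, 30]

[8, 8, 11, 17, 23, 30]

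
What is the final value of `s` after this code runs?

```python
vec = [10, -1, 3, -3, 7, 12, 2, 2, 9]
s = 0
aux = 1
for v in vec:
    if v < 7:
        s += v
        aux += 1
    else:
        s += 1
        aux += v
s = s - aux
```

-37

v=10: not <7, s = 0+1 = 1; aux=11
v=-1: <7, s = 1+(-1) = 0; aux=12
v=3: <7, s = 0+3 = 3; aux=13
v=-3: <7, s = 3+(-3) = 0; aux=14
v=7: not <7, s = 0+1 = 1; aux=21
v=12: not <7, s = 1+1 = 2; aux=33
v=2: <7, s = 2+2 = 4; aux=34
v=2: <7, s = 4+2 = 6; aux=35
v=9: not <7, s = 6+1 = 7; aux=44
s-aux = 7-44 = -37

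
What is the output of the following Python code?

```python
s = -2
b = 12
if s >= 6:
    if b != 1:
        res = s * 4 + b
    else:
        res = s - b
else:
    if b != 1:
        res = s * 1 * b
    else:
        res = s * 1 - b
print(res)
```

-24

s=-2, b=12
s >= 6 is False; b != 1 is True
→ res = s * 1 * b = -24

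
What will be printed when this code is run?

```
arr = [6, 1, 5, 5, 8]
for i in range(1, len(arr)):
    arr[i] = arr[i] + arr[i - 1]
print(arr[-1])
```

i=1: arr[1] = 1+6 = 7 → [6, 7, 5, 5, 8]
i=2: arr[2] = 5+7 = 12 → [6, 7, 12, 5, 8]
i=3: arr[3] = 5+12 = 17 → [6, 7, 12, 17, 8]
i=4: arr[4] = 8+17 = 25 → [6, 7, 12, 17, 25]

25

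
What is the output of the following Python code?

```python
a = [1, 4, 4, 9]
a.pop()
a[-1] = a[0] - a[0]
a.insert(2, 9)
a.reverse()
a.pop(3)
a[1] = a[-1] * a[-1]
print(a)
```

pop() removes 9 → [1, 4, 4]
a[-1] = a[0]-a[0] = 1-1 = 0 → [1, 4, 0]
insert 9 at 2 → [1, 4, 9, 0]
reverse → [0, 9, 4, 1]
pop(3) removes 1 → [0, 9, 4]
a[1] = a[-1]*a[-1] = 4*4 = 16 → [0, 16, 4]

[0, 16, 4]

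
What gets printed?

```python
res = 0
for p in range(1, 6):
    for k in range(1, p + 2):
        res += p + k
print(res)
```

125

p=1,k=1: res = 0+2 = 2
p=1,k=2: res = 2+3 = 5
p=2,k=1: res = 5+3 = 8
p=2,k=2: res = 8+4 = 12
p=2,k=3: res = 12+5 = 17
p=3,k=1: res = 17+4 = 21
p=3,k=2: res = 21+5 = 26
p=3,k=3: res = 26+6 = 32
p=3,k=4: res = 32+7 = 39
p=4,k=1: res = 39+5 = 44
p=4,k=2: res = 44+6 = 50
p=4,k=3: res = 50+7 = 57
p=4,k=4: res = 57+8 = 65
p=4,k=5: res = 65+9 = 74
p=5,k=1: res = 74+6 = 80
p=5,k=2: res = 80+7 = 87
p=5,k=3: res = 87+8 = 95
p=5,k=4: res = 95+9 = 104
p=5,k=5: res = 104+10 = 114
p=5,k=6: res = 114+11 = 125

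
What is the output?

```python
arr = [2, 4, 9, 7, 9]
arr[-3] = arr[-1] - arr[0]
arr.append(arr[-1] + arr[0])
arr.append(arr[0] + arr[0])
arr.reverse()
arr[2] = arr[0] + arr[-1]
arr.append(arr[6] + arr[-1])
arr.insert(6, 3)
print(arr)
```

arr[-3] = arr[-1]-arr[0] = 9-2 = 7 → [2, 4, 7, 7, 9]
append arr[-1]+arr[0] = 9+2 = 11 → [2, 4, 7, 7, 9, 11]
append arr[0]+arr[0] = 2+2 = 4 → [2, 4, 7, 7, 9, 11, 4]
reverse → [4, 11, 9, 7, 7, 4, 2]
arr[2] = arr[0]+arr[-1] = 4+2 = 6 → [4, 11, 6, 7, 7, 4, 2]
append arr[6]+arr[-1] = 2+2 = 4 → [4, 11, 6, 7, 7, 4, 2, 4]
insert 3 at 6 → [4, 11, 6, 7, 7, 4, 3, 2, 4]

[4, 11, 6, 7, 7, 4, 3, 2, 4]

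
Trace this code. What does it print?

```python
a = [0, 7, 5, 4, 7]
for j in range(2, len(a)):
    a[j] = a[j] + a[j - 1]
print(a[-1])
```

23

j=2: a[2] = 5+7 = 12 → [0, 7, 12, 4, 7]
j=3: a[3] = 4+12 = 16 → [0, 7, 12, 16, 7]
j=4: a[4] = 7+16 = 23 → [0, 7, 12, 16, 23]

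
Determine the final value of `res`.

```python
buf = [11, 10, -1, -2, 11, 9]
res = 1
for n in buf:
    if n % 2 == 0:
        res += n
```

9

n=11: not even
n=10: even, res = 1+10 = 11
n=-1: not even
n=-2: even, res = 11+(-2) = 9
n=11: not even
n=9: not even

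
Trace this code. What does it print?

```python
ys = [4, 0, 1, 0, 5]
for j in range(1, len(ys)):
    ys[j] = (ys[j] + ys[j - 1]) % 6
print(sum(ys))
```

j=1: ys[1] = (0+4)%6 = 4 → [4, 4, 1, 0, 5]
j=2: ys[2] = (1+4)%6 = 5 → [4, 4, 5, 0, 5]
j=3: ys[3] = (0+5)%6 = 5 → [4, 4, 5, 5, 5]
j=4: ys[4] = (5+5)%6 = 4 → [4, 4, 5, 5, 4]
sum = 22

22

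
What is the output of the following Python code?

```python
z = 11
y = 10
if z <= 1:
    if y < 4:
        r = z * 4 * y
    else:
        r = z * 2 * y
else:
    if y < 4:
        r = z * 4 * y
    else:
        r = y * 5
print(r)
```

z=11, y=10
z <= 1 is False; y < 4 is False
→ r = y * 5 = 50

50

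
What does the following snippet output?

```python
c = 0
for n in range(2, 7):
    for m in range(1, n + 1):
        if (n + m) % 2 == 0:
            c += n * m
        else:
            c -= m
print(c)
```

135

n=2,m=1: odd sum, c = 0-1 = -1
n=2,m=2: even sum, c = (-1)+4 = 3
n=3,m=1: even sum, c = 3+3 = 6
n=3,m=2: odd sum, c = 6-2 = 4
n=3,m=3: even sum, c = 4+9 = 13
n=4,m=1: odd sum, c = 13-1 = 12
n=4,m=2: even sum, c = 12+8 = 20
n=4,m=3: odd sum, c = 20-3 = 17
n=4,m=4: even sum, c = 17+16 = 33
n=5,m=1: even sum, c = 33+5 = 38
n=5,m=2: odd sum, c = 38-2 = 36
n=5,m=3: even sum, c = 36+15 = 51
n=5,m=4: odd sum, c = 51-4 = 47
n=5,m=5: even sum, c = 47+25 = 72
n=6,m=1: odd sum, c = 72-1 = 71
n=6,m=2: even sum, c = 71+12 = 83
n=6,m=3: odd sum, c = 83-3 = 80
n=6,m=4: even sum, c = 80+24 = 104
n=6,m=5: odd sum, c = 104-5 = 99
n=6,m=6: even sum, c = 99+36 = 135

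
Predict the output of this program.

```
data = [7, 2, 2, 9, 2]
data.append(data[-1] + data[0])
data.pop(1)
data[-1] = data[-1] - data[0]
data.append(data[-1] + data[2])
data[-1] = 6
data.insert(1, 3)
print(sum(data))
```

31

append data[-1]+data[0] = 2+7 = 9 → [7, 2, 2, 9, 2, 9]
pop(1) removes 2 → [7, 2, 9, 2, 9]
data[-1] = data[-1]-data[0] = 9-7 = 2 → [7, 2, 9, 2, 2]
append data[-1]+data[2] = 2+9 = 11 → [7, 2, 9, 2, 2, 11]
data[-1] = 6 → [7, 2, 9, 2, 2, 6]
insert 3 at 1 → [7, 3, 2, 9, 2, 2, 6]
sum = 31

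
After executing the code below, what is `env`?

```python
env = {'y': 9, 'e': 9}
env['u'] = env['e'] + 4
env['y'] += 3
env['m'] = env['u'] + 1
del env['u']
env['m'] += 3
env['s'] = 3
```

env['u'] = env['e']+4 = 13 → {'y': 9, 'e': 9, 'u': 13}
env['y'] = 9+3 = 12 → {'y': 12, 'e': 9, 'u': 13}
env['m'] = env['u']+1 = 14 → {'y': 12, 'e': 9, 'u': 13, 'm': 14}
del 'u' → {'y': 12, 'e': 9, 'm': 14}
env['m'] = 14+3 = 17 → {'y': 12, 'e': 9, 'm': 17}
env['s'] = 3 → {'y': 12, 'e': 9, 'm': 17, 's': 3}

{'y': 12, 'e': 9, 'm': 17, 's': 3}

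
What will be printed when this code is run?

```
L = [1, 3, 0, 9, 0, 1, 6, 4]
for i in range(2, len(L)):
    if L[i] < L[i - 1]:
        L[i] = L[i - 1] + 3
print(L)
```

[1, 3, 6, 9, 12, 15, 18, 21]

i=2: 0<3, L[2] = 3+3 = 6 → [1, 3, 6, 9, 0, 1, 6, 4]
i=3: 9>=6, unchanged → [1, 3, 6, 9, 0, 1, 6, 4]
i=4: 0<9, L[4] = 9+3 = 12 → [1, 3, 6, 9, 12, 1, 6, 4]
i=5: 1<12, L[5] = 12+3 = 15 → [1, 3, 6, 9, 12, 15, 6, 4]
i=6: 6<15, L[6] = 15+3 = 18 → [1, 3, 6, 9, 12, 15, 18, 4]
i=7: 4<18, L[7] = 18+3 = 21 → [1, 3, 6, 9, 12, 15, 18, 21]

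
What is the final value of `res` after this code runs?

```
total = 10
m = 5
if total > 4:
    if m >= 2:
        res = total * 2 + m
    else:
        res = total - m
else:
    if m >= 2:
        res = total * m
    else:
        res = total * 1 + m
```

total=10, m=5
total > 4 is True; m >= 2 is True
→ res = total * 2 + m = 25

25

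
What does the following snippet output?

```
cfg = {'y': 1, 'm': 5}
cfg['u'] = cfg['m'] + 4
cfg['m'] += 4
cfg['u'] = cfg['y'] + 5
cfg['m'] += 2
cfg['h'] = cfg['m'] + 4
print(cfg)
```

cfg['u'] = cfg['m']+4 = 9 → {'y': 1, 'm': 5, 'u': 9}
cfg['m'] = 5+4 = 9 → {'y': 1, 'm': 9, 'u': 9}
cfg['u'] = cfg['y']+5 = 6 → {'y': 1, 'm': 9, 'u': 6}
cfg['m'] = 9+2 = 11 → {'y': 1, 'm': 11, 'u': 6}
cfg['h'] = cfg['m']+4 = 15 → {'y': 1, 'm': 11, 'u': 6, 'h': 15}

{'y': 1, 'm': 11, 'u': 6, 'h': 15}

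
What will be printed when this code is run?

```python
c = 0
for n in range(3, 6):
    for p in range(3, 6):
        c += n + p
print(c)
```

n=3,p=3: c = 0+6 = 6
n=3,p=4: c = 6+7 = 13
n=3,p=5: c = 13+8 = 21
n=4,p=3: c = 21+7 = 28
n=4,p=4: c = 28+8 = 36
n=4,p=5: c = 36+9 = 45
n=5,p=3: c = 45+8 = 53
n=5,p=4: c = 53+9 = 62
n=5,p=5: c = 62+10 = 72

72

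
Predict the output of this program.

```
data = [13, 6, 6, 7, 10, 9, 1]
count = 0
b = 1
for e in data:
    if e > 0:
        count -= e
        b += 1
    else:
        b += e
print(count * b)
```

e=13: >0, count = 0-13 = -13; b=2
e=6: >0, count = (-13)-6 = -19; b=3
e=6: >0, count = (-19)-6 = -25; b=4
e=7: >0, count = (-25)-7 = -32; b=5
e=10: >0, count = (-32)-10 = -42; b=6
e=9: >0, count = (-42)-9 = -51; b=7
e=1: >0, count = (-51)-1 = -52; b=8
count*b = (-52)*8 = -416

-416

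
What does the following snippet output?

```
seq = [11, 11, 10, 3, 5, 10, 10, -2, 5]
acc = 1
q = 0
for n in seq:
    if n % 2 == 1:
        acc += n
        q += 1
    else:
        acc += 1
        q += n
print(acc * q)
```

1320

n=11: odd, acc = 1+11 = 12; q=1
n=11: odd, acc = 12+11 = 23; q=2
n=10: not odd, acc = 23+1 = 24; q=12
n=3: odd, acc = 24+3 = 27; q=13
n=5: odd, acc = 27+5 = 32; q=14
n=10: not odd, acc = 32+1 = 33; q=24
n=10: not odd, acc = 33+1 = 34; q=34
n=-2: not odd, acc = 34+1 = 35; q=32
n=5: odd, acc = 35+5 = 40; q=33
acc*q = 40*33 = 1320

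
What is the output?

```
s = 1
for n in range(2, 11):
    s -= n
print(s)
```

n=2: s = 1-2 = -1
n=3: s = (-1)-3 = -4
n=4: s = (-4)-4 = -8
n=5: s = (-8)-5 = -13
n=6: s = (-13)-6 = -19
n=7: s = (-19)-7 = -26
n=8: s = (-26)-8 = -34
n=9: s = (-34)-9 = -43
n=10: s = (-43)-10 = -53

-53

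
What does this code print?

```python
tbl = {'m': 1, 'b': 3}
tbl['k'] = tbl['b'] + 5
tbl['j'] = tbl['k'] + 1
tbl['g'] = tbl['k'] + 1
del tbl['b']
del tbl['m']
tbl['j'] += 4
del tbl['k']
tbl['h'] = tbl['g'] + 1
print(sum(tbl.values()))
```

tbl['k'] = tbl['b']+5 = 8 → {'m': 1, 'b': 3, 'k': 8}
tbl['j'] = tbl['k']+1 = 9 → {'m': 1, 'b': 3, 'k': 8, 'j': 9}
tbl['g'] = tbl['k']+1 = 9 → {'m': 1, 'b': 3, 'k': 8, 'j': 9, 'g': 9}
del 'b' → {'m': 1, 'k': 8, 'j': 9, 'g': 9}
del 'm' → {'k': 8, 'j': 9, 'g': 9}
tbl['j'] = 9+4 = 13 → {'k': 8, 'j': 13, 'g': 9}
del 'k' → {'j': 13, 'g': 9}
tbl['h'] = tbl['g']+1 = 10 → {'j': 13, 'g': 9, 'h': 10}
sum of values = 32

32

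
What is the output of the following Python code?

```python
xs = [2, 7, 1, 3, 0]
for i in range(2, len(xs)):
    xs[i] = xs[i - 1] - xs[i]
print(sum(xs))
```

i=2: xs[2] = 7-1 = 6 → [2, 7, 6, 3, 0]
i=3: xs[3] = 6-3 = 3 → [2, 7, 6, 3, 0]
i=4: xs[4] = 3-0 = 3 → [2, 7, 6, 3, 3]
sum = 21

21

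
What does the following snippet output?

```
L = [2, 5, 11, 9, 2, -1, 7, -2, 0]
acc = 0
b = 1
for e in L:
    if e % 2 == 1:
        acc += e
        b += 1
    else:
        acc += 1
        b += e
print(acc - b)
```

e=2: not odd, acc = 0+1 = 1; b=3
e=5: odd, acc = 1+5 = 6; b=4
e=11: odd, acc = 6+11 = 17; b=5
e=9: odd, acc = 17+9 = 26; b=6
e=2: not odd, acc = 26+1 = 27; b=8
e=-1: odd, acc = 27+(-1) = 26; b=9
e=7: odd, acc = 26+7 = 33; b=10
e=-2: not odd, acc = 33+1 = 34; b=8
e=0: not odd, acc = 34+1 = 35; b=8
acc-b = 35-8 = 27

27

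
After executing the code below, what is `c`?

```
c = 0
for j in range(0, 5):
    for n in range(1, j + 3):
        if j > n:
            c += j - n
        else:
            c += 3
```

52

j=0,n=1: not 0>1, c = 0+3 = 3
j=0,n=2: not 0>2, c = 3+3 = 6
j=1,n=1: not 1>1, c = 6+3 = 9
j=1,n=2: not 1>2, c = 9+3 = 12
j=1,n=3: not 1>3, c = 12+3 = 15
j=2,n=1: 2>1, c = 15+1 = 16
j=2,n=2: not 2>2, c = 16+3 = 19
j=2,n=3: not 2>3, c = 19+3 = 22
j=2,n=4: not 2>4, c = 22+3 = 25
j=3,n=1: 3>1, c = 25+2 = 27
j=3,n=2: 3>2, c = 27+1 = 28
j=3,n=3: not 3>3, c = 28+3 = 31
j=3,n=4: not 3>4, c = 31+3 = 34
j=3,n=5: not 3>5, c = 34+3 = 37
j=4,n=1: 4>1, c = 37+3 = 40
j=4,n=2: 4>2, c = 40+2 = 42
j=4,n=3: 4>3, c = 42+1 = 43
j=4,n=4: not 4>4, c = 43+3 = 46
j=4,n=5: not 4>5, c = 46+3 = 49
j=4,n=6: not 4>6, c = 49+3 = 52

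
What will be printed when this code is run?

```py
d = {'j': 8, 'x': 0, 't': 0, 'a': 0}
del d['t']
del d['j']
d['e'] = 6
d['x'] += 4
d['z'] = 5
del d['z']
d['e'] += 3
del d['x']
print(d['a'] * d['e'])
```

0

del 't' → {'j': 8, 'x': 0, 'a': 0}
del 'j' → {'x': 0, 'a': 0}
d['e'] = 6 → {'x': 0, 'a': 0, 'e': 6}
d['x'] = 0+4 = 4 → {'x': 4, 'a': 0, 'e': 6}
d['z'] = 5 → {'x': 4, 'a': 0, 'e': 6, 'z': 5}
del 'z' → {'x': 4, 'a': 0, 'e': 6}
d['e'] = 6+3 = 9 → {'x': 4, 'a': 0, 'e': 9}
del 'x' → {'a': 0, 'e': 9}
d['a']*d['e'] = 0*9 = 0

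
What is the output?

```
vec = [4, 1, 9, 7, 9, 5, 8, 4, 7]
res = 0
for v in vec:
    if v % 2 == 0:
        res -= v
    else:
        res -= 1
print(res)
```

v=4: even, res = 0-4 = -4
v=1: not even, res = (-4)-1 = -5
v=9: not even, res = (-5)-1 = -6
v=7: not even, res = (-6)-1 = -7
v=9: not even, res = (-7)-1 = -8
v=5: not even, res = (-8)-1 = -9
v=8: even, res = (-9)-8 = -17
v=4: even, res = (-17)-4 = -21
v=7: not even, res = (-21)-1 = -22

-22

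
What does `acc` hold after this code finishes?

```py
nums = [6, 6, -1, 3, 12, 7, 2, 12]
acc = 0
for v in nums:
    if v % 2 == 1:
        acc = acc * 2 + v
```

9

v=6: not odd
v=6: not odd
v=-1: odd, acc = 0*2+(-1) = -1
v=3: odd, acc = (-1)*2+3 = 1
v=12: not odd
v=7: odd, acc = 1*2+7 = 9
v=2: not odd
v=12: not odd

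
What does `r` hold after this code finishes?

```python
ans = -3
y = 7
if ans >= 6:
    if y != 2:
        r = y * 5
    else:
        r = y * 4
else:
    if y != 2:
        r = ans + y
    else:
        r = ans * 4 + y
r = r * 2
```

8

ans=-3, y=7
ans >= 6 is False; y != 2 is True
→ r = ans + y = 4
r = 4*2 = 8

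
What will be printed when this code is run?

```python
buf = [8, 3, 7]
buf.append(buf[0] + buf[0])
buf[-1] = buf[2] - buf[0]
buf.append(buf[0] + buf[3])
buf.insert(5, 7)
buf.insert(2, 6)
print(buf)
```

[8, 3, 6, 7, -1, 7, 7]

append buf[0]+buf[0] = 8+8 = 16 → [8, 3, 7, 16]
buf[-1] = buf[2]-buf[0] = 7-8 = -1 → [8, 3, 7, -1]
append buf[0]+buf[3] = 8+(-1) = 7 → [8, 3, 7, -1, 7]
insert 7 at 5 → [8, 3, 7, -1, 7, 7]
insert 6 at 2 → [8, 3, 6, 7, -1, 7, 7]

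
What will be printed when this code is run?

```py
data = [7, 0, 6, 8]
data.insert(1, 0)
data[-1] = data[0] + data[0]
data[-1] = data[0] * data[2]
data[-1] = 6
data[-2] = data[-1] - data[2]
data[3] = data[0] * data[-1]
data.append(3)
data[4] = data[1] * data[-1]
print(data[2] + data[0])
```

insert 0 at 1 → [7, 0, 0, 6, 8]
data[-1] = data[0]+data[0] = 7+7 = 14 → [7, 0, 0, 6, 14]
data[-1] = data[0]*data[2] = 7*0 = 0 → [7, 0, 0, 6, 0]
data[-1] = 6 → [7, 0, 0, 6, 6]
data[-2] = data[-1]-data[2] = 6-0 = 6 → [7, 0, 0, 6, 6]
data[3] = data[0]*data[-1] = 7*6 = 42 → [7, 0, 0, 42, 6]
append 3 → [7, 0, 0, 42, 6, 3]
data[4] = data[1]*data[-1] = 0*3 = 0 → [7, 0, 0, 42, 0, 3]
data[2]+data[0] = 0+7 = 7

7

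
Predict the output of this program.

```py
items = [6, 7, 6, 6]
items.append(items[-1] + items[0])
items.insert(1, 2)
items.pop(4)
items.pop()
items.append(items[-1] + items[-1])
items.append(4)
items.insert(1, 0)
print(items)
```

[6, 0, 2, 7, 6, 12, 4]

append items[-1]+items[0] = 6+6 = 12 → [6, 7, 6, 6, 12]
insert 2 at 1 → [6, 2, 7, 6, 6, 12]
pop(4) removes 6 → [6, 2, 7, 6, 12]
pop() removes 12 → [6, 2, 7, 6]
append items[-1]+items[-1] = 6+6 = 12 → [6, 2, 7, 6, 12]
append 4 → [6, 2, 7, 6, 12, 4]
insert 0 at 1 → [6, 0, 2, 7, 6, 12, 4]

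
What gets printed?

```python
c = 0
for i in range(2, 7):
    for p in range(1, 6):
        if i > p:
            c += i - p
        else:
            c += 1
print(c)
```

45

i=2,p=1: 2>1, c = 0+1 = 1
i=2,p=2: not 2>2, c = 1+1 = 2
i=2,p=3: not 2>3, c = 2+1 = 3
i=2,p=4: not 2>4, c = 3+1 = 4
i=2,p=5: not 2>5, c = 4+1 = 5
i=3,p=1: 3>1, c = 5+2 = 7
i=3,p=2: 3>2, c = 7+1 = 8
i=3,p=3: not 3>3, c = 8+1 = 9
i=3,p=4: not 3>4, c = 9+1 = 10
i=3,p=5: not 3>5, c = 10+1 = 11
i=4,p=1: 4>1, c = 11+3 = 14
i=4,p=2: 4>2, c = 14+2 = 16
i=4,p=3: 4>3, c = 16+1 = 17
i=4,p=4: not 4>4, c = 17+1 = 18
i=4,p=5: not 4>5, c = 18+1 = 19
i=5,p=1: 5>1, c = 19+4 = 23
i=5,p=2: 5>2, c = 23+3 = 26
i=5,p=3: 5>3, c = 26+2 = 28
i=5,p=4: 5>4, c = 28+1 = 29
i=5,p=5: not 5>5, c = 29+1 = 30
i=6,p=1: 6>1, c = 30+5 = 35
i=6,p=2: 6>2, c = 35+4 = 39
i=6,p=3: 6>3, c = 39+3 = 42
i=6,p=4: 6>4, c = 42+2 = 44
i=6,p=5: 6>5, c = 44+1 = 45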